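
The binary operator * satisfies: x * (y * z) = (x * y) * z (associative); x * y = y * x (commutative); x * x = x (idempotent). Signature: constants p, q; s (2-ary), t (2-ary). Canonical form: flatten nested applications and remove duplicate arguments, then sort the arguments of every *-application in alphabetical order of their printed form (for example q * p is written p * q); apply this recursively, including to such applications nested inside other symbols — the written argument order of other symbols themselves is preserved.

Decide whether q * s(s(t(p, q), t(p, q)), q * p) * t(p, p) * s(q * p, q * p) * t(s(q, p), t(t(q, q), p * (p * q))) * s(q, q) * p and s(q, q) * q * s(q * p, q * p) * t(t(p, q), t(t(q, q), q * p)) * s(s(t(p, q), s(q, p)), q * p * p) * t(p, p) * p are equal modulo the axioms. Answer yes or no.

Answer: no — p * q * s(p * q, p * q) * s(q, q) * s(s(t(p, q), t(p, q)), p * q) * t(p, p) * t(s(q, p), t(t(q, q), p * q)) vs p * q * s(p * q, p * q) * s(q, q) * s(s(t(p, q), s(q, p)), p * q) * t(p, p) * t(t(p, q), t(t(q, q), p * q))

Derivation:
Left:  q * s(s(t(p, q), t(p, q)), q * p) * t(p, p) * s(q * p, q * p) * t(s(q, p), t(t(q, q), p * (p * q))) * s(q, q) * p
  Inside:  s(s(t(p, q), t(p, q)), q * p)  →  s(s(t(p, q), t(p, q)), p * q)
  Simplify inside:  s(q * p, q * p)  →  s(p * q, p * q)
  Canonicalize subterm:  t(s(q, p), t(t(q, q), p * (p * q)))  →  t(s(q, p), t(t(q, q), p * q))
  Sort arguments:  p * q * s(p * q, p * q) * s(q, q) * s(s(t(p, q), t(p, q)), p * q) * t(p, p) * t(s(q, p), t(t(q, q), p * q))
Right:  s(q, q) * q * s(q * p, q * p) * t(t(p, q), t(t(q, q), q * p)) * s(s(t(p, q), s(q, p)), q * p * p) * t(p, p) * p
  Canonicalize subterm:  s(q * p, q * p)  →  s(p * q, p * q)
  Canonicalize subterm:  t(t(p, q), t(t(q, q), q * p))  →  t(t(p, q), t(t(q, q), p * q))
  Simplify inside:  s(s(t(p, q), s(q, p)), q * p * p)  →  s(s(t(p, q), s(q, p)), p * q)
  Sort arguments:  p * q * s(p * q, p * q) * s(q, q) * s(s(t(p, q), s(q, p)), p * q) * t(p, p) * t(t(p, q), t(t(q, q), p * q))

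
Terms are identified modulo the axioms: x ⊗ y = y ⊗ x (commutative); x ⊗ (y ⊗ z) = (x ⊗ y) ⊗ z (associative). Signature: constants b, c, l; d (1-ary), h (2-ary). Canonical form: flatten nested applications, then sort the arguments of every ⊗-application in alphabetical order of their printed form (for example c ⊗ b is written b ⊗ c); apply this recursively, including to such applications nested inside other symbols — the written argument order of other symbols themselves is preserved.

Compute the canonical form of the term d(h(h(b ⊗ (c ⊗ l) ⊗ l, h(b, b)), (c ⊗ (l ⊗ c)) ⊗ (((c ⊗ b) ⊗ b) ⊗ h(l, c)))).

Answer: d(h(h(b ⊗ c ⊗ l ⊗ l, h(b, b)), b ⊗ b ⊗ c ⊗ c ⊗ c ⊗ h(l, c) ⊗ l))

Derivation:
Descend into:  (c ⊗ (l ⊗ c)) ⊗ (((c ⊗ b) ⊗ b) ⊗ h(l, c))
Flatten:  c ⊗ l ⊗ c ⊗ c ⊗ b ⊗ b ⊗ h(l, c)
Sort arguments:  b ⊗ b ⊗ c ⊗ c ⊗ c ⊗ h(l, c) ⊗ l
Reassemble:  d(h(h(b ⊗ c ⊗ l ⊗ l, h(b, b)), b ⊗ b ⊗ c ⊗ c ⊗ c ⊗ h(l, c) ⊗ l))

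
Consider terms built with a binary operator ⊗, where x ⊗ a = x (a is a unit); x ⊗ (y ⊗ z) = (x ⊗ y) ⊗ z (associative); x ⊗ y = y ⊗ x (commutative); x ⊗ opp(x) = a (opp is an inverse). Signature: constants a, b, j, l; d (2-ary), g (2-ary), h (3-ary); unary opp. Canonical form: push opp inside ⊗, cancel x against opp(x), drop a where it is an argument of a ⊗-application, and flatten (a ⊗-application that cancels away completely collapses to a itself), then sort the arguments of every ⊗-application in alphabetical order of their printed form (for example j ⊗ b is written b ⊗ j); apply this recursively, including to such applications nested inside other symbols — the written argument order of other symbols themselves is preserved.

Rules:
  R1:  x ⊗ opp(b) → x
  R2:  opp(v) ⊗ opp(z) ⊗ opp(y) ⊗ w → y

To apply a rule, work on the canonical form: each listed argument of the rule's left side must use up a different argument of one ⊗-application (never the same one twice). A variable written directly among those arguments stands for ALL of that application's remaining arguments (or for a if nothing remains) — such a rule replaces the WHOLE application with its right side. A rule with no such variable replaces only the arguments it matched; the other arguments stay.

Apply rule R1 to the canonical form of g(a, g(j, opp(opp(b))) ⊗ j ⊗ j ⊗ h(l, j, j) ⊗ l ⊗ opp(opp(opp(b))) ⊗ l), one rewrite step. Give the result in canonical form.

Answer: g(a, g(j, b) ⊗ h(l, j, j) ⊗ j ⊗ j ⊗ l ⊗ l)

Derivation:
Canonical form:  g(a, g(j, b) ⊗ h(l, j, j) ⊗ j ⊗ j ⊗ l ⊗ l ⊗ opp(b))
R1 matches:  uses opp(b);  x := g(j, b) ⊗ h(l, j, j) ⊗ j ⊗ j ⊗ l ⊗ l
The extension variable absorbs all remaining arguments, so the whole application is rewritten.
Result:  g(a, g(j, b) ⊗ h(l, j, j) ⊗ j ⊗ j ⊗ l ⊗ l)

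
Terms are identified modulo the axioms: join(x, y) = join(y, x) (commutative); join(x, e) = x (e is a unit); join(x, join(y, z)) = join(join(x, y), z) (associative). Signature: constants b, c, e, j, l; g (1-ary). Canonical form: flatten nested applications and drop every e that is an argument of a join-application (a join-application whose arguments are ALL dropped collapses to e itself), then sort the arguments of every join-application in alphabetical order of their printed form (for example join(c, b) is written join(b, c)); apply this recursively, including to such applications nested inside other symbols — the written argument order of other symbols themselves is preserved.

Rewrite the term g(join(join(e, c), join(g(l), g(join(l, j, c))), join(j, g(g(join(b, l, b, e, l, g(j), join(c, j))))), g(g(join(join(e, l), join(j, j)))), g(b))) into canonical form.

Focus inside:  join(join(e, c), join(g(l), g(join(l, j, c))), join(j, g(g(join(b, l, b, e, l, g(j), join(c, j))))), g(g(join(join(e, l), join(j, j)))), g(b))
Flatten:  join(e, c, g(l), g(join(l, j, c)), j, g(g(join(b, l, b, e, l, g(j), join(c, j)))), g(g(join(join(e, l), join(j, j)))), g(b))
Simplify inside:  g(join(l, j, c))  →  g(join(c, j, l))
Inside:  g(g(join(b, l, b, e, l, g(j), join(c, j))))  →  g(g(join(b, b, c, g(j), j, l, l)))
Inside:  g(g(join(join(e, l), join(j, j))))  →  g(g(join(j, j, l)))
Unit:  drop e
Order the arguments:  join(c, g(b), g(g(join(b, b, c, g(j), j, l, l))), g(g(join(j, j, l))), g(join(c, j, l)), g(l), j)
Rebuild:  g(join(c, g(b), g(g(join(b, b, c, g(j), j, l, l))), g(g(join(j, j, l))), g(join(c, j, l)), g(l), j))

Answer: g(join(c, g(b), g(g(join(b, b, c, g(j), j, l, l))), g(g(join(j, j, l))), g(join(c, j, l)), g(l), j))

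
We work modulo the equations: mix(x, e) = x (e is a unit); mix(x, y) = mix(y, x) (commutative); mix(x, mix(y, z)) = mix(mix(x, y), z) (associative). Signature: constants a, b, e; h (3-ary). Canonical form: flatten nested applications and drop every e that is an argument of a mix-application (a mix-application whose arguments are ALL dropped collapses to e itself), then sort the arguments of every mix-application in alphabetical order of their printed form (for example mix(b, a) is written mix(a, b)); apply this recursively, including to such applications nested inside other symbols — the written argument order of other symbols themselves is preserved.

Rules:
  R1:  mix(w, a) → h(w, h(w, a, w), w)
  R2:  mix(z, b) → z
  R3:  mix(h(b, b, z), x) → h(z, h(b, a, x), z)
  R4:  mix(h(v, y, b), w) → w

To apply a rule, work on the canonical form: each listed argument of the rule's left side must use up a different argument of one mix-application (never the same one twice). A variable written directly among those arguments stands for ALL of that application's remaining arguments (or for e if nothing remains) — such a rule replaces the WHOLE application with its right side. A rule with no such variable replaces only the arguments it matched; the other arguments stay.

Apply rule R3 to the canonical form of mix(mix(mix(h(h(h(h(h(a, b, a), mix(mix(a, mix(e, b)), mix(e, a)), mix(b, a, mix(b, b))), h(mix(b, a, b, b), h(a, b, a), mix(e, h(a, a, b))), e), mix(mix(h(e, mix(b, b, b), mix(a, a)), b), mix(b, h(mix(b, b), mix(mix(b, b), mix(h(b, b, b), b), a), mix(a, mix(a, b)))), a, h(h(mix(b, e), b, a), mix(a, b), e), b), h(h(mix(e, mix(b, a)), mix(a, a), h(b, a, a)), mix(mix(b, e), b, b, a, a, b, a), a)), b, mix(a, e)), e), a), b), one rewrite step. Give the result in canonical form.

Canonical form:  mix(a, b, h(h(h(h(h(a, b, a), mix(a, a, b), mix(a, b, b, b)), h(mix(a, b, b, b), h(a, b, a), h(a, a, b)), e), mix(a, b, b, b, h(e, mix(b, b, b), mix(a, a)), h(h(b, b, a), mix(a, b), e), h(mix(b, b), mix(a, b, b, b, h(b, b, b)), mix(a, a, b))), h(h(mix(a, b), mix(a, a), h(b, a, a)), mix(a, a, a, b, b, b, b), a)), b, a))
R3 matches:  uses h(b, b, b);  x := mix(a, b, b, b), z := b
The variable takes the whole remainder — replace the entire application.
New term:  mix(a, b, h(h(h(h(h(a, b, a), mix(a, a, b), mix(a, b, b, b)), h(mix(a, b, b, b), h(a, b, a), h(a, a, b)), e), mix(a, b, b, b, h(e, mix(b, b, b), mix(a, a)), h(h(b, b, a), mix(a, b), e), h(mix(b, b), h(b, h(b, a, mix(a, b, b, b)), b), mix(a, a, b))), h(h(mix(a, b), mix(a, a), h(b, a, a)), mix(a, a, a, b, b, b, b), a)), b, a))

Answer: mix(a, b, h(h(h(h(h(a, b, a), mix(a, a, b), mix(a, b, b, b)), h(mix(a, b, b, b), h(a, b, a), h(a, a, b)), e), mix(a, b, b, b, h(e, mix(b, b, b), mix(a, a)), h(h(b, b, a), mix(a, b), e), h(mix(b, b), h(b, h(b, a, mix(a, b, b, b)), b), mix(a, a, b))), h(h(mix(a, b), mix(a, a), h(b, a, a)), mix(a, a, a, b, b, b, b), a)), b, a))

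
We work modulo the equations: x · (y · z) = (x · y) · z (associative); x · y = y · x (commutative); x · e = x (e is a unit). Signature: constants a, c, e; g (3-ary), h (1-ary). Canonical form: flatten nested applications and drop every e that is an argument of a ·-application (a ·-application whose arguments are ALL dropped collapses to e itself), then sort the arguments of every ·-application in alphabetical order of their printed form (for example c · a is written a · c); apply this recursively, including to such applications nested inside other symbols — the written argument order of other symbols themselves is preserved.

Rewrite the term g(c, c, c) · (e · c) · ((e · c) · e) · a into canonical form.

Flatten:  g(c, c, c) · e · c · e · c · e · a
Drop the unit:  drop e (×3)
Order the arguments:  a · c · c · g(c, c, c)

Answer: a · c · c · g(c, c, c)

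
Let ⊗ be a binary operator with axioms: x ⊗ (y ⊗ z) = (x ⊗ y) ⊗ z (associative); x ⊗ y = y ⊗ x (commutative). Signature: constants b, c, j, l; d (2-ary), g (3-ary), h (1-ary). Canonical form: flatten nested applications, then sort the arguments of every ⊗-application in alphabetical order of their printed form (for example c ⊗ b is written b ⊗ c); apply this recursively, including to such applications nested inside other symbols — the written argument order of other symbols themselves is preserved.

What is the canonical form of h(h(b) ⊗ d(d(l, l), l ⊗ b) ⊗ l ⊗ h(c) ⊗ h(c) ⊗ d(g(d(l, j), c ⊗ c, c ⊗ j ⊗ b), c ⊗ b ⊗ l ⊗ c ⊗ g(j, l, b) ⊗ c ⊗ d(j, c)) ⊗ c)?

Answer: h(c ⊗ d(d(l, l), b ⊗ l) ⊗ d(g(d(l, j), c ⊗ c, b ⊗ c ⊗ j), b ⊗ c ⊗ c ⊗ c ⊗ d(j, c) ⊗ g(j, l, b) ⊗ l) ⊗ h(b) ⊗ h(c) ⊗ h(c) ⊗ l)

Derivation:
Work inside:  h(b) ⊗ d(d(l, l), l ⊗ b) ⊗ l ⊗ h(c) ⊗ h(c) ⊗ d(g(d(l, j), c ⊗ c, c ⊗ j ⊗ b), c ⊗ b ⊗ l ⊗ c ⊗ g(j, l, b) ⊗ c ⊗ d(j, c)) ⊗ c
Canonicalize subterm:  d(d(l, l), l ⊗ b)  →  d(d(l, l), b ⊗ l)
Canonicalize subterm:  d(g(d(l, j), c ⊗ c, c ⊗ j ⊗ b), c ⊗ b ⊗ l ⊗ c ⊗ g(j, l, b) ⊗ c ⊗ d(j, c))  →  d(g(d(l, j), c ⊗ c, b ⊗ c ⊗ j), b ⊗ c ⊗ c ⊗ c ⊗ d(j, c) ⊗ g(j, l, b) ⊗ l)
Sort:  c ⊗ d(d(l, l), b ⊗ l) ⊗ d(g(d(l, j), c ⊗ c, b ⊗ c ⊗ j), b ⊗ c ⊗ c ⊗ c ⊗ d(j, c) ⊗ g(j, l, b) ⊗ l) ⊗ h(b) ⊗ h(c) ⊗ h(c) ⊗ l
Put back:  h(c ⊗ d(d(l, l), b ⊗ l) ⊗ d(g(d(l, j), c ⊗ c, b ⊗ c ⊗ j), b ⊗ c ⊗ c ⊗ c ⊗ d(j, c) ⊗ g(j, l, b) ⊗ l) ⊗ h(b) ⊗ h(c) ⊗ h(c) ⊗ l)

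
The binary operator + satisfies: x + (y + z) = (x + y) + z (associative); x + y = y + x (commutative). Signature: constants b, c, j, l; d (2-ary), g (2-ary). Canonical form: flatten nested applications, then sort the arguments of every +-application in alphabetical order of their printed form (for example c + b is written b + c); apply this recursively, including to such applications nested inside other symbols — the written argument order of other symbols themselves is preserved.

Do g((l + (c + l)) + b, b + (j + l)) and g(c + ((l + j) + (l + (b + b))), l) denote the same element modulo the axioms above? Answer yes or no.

Answer: no — g(b + c + l + l, b + j + l) vs g(b + b + c + j + l + l, l)

Derivation:
Left:  g((l + (c + l)) + b, b + (j + l))
  Work inside:  (l + (c + l)) + b
  Un-nest:  l + c + l + b
  Sort:  b + c + l + l
  Reassemble:  g(b + c + l + l, b + j + l)
Right:  g(c + ((l + j) + (l + (b + b))), l)
  Descend into:  c + ((l + j) + (l + (b + b)))
  Flatten:  c + l + j + l + b + b
  Sort arguments:  b + b + c + j + l + l
  Rebuild:  g(b + b + c + j + l + l, l)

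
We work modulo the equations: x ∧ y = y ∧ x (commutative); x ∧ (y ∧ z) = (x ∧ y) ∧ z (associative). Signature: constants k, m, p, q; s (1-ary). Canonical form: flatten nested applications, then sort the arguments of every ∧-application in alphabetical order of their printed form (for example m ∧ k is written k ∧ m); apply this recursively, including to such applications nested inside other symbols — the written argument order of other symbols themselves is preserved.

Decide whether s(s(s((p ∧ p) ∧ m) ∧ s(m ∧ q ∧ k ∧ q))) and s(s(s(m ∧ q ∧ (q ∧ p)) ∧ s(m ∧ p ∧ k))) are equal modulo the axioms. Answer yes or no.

Answer: no — s(s(s(k ∧ m ∧ q ∧ q) ∧ s(m ∧ p ∧ p))) vs s(s(s(k ∧ m ∧ p) ∧ s(m ∧ p ∧ q ∧ q)))

Derivation:
Left:  s(s(s((p ∧ p) ∧ m) ∧ s(m ∧ q ∧ k ∧ q)))
  Work inside:  s((p ∧ p) ∧ m) ∧ s(m ∧ q ∧ k ∧ q)
  Inside:  s((p ∧ p) ∧ m)  →  s(m ∧ p ∧ p)
  Simplify inside:  s(m ∧ q ∧ k ∧ q)  →  s(k ∧ m ∧ q ∧ q)
  Order the arguments:  s(k ∧ m ∧ q ∧ q) ∧ s(m ∧ p ∧ p)
  Put back:  s(s(s(k ∧ m ∧ q ∧ q) ∧ s(m ∧ p ∧ p)))
Right:  s(s(s(m ∧ q ∧ (q ∧ p)) ∧ s(m ∧ p ∧ k)))
  Work inside:  s(m ∧ q ∧ (q ∧ p)) ∧ s(m ∧ p ∧ k)
  Canonicalize subterm:  s(m ∧ q ∧ (q ∧ p))  →  s(m ∧ p ∧ q ∧ q)
  Canonicalize subterm:  s(m ∧ p ∧ k)  →  s(k ∧ m ∧ p)
  Sort:  s(k ∧ m ∧ p) ∧ s(m ∧ p ∧ q ∧ q)
  Rebuild:  s(s(s(k ∧ m ∧ p) ∧ s(m ∧ p ∧ q ∧ q)))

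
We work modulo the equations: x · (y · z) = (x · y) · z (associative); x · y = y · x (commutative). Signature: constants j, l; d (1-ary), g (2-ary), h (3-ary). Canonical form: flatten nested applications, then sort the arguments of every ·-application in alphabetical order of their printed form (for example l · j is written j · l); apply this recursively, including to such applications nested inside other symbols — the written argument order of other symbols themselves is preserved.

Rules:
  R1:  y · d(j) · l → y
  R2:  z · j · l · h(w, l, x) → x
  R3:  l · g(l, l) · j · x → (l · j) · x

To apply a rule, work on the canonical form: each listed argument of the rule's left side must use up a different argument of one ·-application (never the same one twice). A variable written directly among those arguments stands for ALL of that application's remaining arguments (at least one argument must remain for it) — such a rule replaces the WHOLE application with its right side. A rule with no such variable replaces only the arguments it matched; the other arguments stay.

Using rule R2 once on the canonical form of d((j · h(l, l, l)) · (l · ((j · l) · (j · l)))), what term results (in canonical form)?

Answer: d(l)

Derivation:
Canonical form:  d(h(l, l, l) · j · j · j · l · l · l)
Match R2:  consume h(l, l, l), j, l;  w := l, x := l, z := j · j · l · l
Every leftover argument binds to the variable; the entire application is replaced.
Result:  d(l)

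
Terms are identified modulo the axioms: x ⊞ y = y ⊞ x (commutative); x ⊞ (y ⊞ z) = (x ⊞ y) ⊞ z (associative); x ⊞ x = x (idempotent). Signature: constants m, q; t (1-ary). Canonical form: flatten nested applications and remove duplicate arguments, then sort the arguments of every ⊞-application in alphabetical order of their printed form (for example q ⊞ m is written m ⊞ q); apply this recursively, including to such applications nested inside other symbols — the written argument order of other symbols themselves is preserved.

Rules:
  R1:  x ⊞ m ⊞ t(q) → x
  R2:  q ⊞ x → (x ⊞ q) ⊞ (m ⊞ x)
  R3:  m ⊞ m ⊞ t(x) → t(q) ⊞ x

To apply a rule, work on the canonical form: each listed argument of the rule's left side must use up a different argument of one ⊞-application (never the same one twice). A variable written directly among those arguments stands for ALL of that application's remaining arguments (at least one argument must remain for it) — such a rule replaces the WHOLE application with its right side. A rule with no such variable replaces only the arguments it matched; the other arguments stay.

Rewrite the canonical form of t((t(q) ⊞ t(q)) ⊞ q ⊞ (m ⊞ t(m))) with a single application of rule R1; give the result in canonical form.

Answer: t(q ⊞ t(m))

Derivation:
Canonical form:  t(m ⊞ q ⊞ t(m) ⊞ t(q))
Apply R1:  consuming m, t(q);  x := q ⊞ t(m)
The extension variable absorbs all remaining arguments, so the whole application is rewritten.
New term:  t(q ⊞ t(m))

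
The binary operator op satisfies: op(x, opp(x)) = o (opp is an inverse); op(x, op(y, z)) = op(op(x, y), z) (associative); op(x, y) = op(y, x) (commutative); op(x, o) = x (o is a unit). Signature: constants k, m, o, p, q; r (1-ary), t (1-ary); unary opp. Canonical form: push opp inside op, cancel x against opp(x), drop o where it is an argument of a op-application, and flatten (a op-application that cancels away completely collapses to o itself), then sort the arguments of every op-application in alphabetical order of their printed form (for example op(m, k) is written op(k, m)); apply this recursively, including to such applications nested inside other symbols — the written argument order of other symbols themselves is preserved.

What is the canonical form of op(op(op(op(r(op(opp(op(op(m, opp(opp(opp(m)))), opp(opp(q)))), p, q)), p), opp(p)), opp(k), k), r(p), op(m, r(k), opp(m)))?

Push opp inside:  distribute opp over op and collapse double opp
Cancel:  p cancels; k cancels; m cancels
Combine occurrences:  op(r(p), r(p), r(k))
Order the arguments:  op(r(k), r(p), r(p))

Answer: op(r(k), r(p), r(p))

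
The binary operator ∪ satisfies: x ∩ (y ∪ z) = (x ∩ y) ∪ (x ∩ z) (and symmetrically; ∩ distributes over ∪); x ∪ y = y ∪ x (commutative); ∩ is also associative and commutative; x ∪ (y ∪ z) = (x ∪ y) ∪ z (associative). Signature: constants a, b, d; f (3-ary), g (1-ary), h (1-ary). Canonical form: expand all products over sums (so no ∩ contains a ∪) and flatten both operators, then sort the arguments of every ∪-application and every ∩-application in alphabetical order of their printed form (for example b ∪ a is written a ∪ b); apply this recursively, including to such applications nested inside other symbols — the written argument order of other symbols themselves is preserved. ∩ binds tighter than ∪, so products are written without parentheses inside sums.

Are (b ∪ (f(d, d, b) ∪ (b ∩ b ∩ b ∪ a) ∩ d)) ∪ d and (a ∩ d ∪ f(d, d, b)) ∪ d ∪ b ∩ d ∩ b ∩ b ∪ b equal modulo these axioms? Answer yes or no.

Answer: yes — both canonical forms are a ∩ d ∪ b ∪ b ∩ b ∩ b ∩ d ∪ d ∪ f(d, d, b)

Derivation:
Left:  (b ∪ (f(d, d, b) ∪ (b ∩ b ∩ b ∪ a) ∩ d)) ∪ d
  Expand products over sums:  b ∪ f(d, d, b) ∪ b ∩ b ∩ b ∩ d ∪ a ∩ d ∪ d
  Order the arguments:  a ∩ d ∪ b ∪ b ∩ b ∩ b ∩ d ∪ d ∪ f(d, d, b)
Right:  (a ∩ d ∪ f(d, d, b)) ∪ d ∪ b ∩ d ∩ b ∩ b ∪ b
  Un-nest:  a ∩ d ∪ f(d, d, b) ∪ d ∪ b ∩ b ∩ b ∩ d ∪ b
  Sort arguments:  a ∩ d ∪ b ∪ b ∩ b ∩ b ∩ d ∪ d ∪ f(d, d, b)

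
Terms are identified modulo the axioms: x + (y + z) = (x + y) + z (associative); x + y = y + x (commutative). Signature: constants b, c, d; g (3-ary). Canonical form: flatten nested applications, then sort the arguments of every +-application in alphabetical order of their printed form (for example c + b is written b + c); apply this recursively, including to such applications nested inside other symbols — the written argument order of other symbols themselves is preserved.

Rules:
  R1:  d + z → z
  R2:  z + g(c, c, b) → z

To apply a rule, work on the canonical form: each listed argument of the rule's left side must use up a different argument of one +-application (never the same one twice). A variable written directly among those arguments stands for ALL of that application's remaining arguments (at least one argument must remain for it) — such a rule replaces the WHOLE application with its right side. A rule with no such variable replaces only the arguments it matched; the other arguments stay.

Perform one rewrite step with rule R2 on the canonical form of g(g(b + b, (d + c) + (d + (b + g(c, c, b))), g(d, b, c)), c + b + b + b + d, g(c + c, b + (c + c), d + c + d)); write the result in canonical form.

Canonical form:  g(g(b + b, b + c + d + d + g(c, c, b), g(d, b, c)), b + b + b + c + d, g(c + c, b + c + c, c + d + d))
R2 matches:  uses g(c, c, b);  z := b + c + d + d
The extension variable absorbs all remaining arguments, so the whole application is rewritten.
Giving:  g(g(b + b, b + c + d + d, g(d, b, c)), b + b + b + c + d, g(c + c, b + c + c, c + d + d))

Answer: g(g(b + b, b + c + d + d, g(d, b, c)), b + b + b + c + d, g(c + c, b + c + c, c + d + d))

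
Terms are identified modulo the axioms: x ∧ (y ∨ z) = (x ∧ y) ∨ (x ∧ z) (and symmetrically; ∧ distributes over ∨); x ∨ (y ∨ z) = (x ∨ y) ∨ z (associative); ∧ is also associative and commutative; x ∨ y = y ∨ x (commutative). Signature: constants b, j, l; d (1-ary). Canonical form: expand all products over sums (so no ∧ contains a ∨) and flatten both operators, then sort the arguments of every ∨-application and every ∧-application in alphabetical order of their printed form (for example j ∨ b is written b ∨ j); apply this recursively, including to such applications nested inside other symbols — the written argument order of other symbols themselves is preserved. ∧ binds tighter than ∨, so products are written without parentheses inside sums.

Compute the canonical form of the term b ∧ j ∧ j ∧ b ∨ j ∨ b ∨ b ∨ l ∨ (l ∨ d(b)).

Answer: b ∨ b ∨ b ∧ b ∧ j ∧ j ∨ d(b) ∨ j ∨ l ∨ l

Derivation:
Un-nest:  b ∧ b ∧ j ∧ j ∨ j ∨ b ∨ b ∨ l ∨ l ∨ d(b)
Order the arguments:  b ∨ b ∨ b ∧ b ∧ j ∧ j ∨ d(b) ∨ j ∨ l ∨ l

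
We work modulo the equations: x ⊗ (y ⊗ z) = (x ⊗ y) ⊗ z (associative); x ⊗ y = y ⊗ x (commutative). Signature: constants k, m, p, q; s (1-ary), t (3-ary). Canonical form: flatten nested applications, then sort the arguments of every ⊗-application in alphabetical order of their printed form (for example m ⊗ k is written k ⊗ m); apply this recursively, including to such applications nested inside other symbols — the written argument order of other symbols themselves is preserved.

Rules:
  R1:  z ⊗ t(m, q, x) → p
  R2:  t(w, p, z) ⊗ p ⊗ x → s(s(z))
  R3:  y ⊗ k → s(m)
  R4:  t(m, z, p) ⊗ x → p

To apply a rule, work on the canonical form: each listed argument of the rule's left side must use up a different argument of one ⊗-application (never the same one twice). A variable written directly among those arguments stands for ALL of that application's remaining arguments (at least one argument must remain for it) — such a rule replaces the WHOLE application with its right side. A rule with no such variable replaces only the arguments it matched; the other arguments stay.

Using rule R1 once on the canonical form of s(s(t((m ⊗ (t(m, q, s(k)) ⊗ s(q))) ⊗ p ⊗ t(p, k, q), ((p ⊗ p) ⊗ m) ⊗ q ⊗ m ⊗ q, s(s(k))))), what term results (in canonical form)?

Answer: s(s(t(p, m ⊗ m ⊗ p ⊗ p ⊗ q ⊗ q, s(s(k)))))

Derivation:
Canonical form:  s(s(t(m ⊗ p ⊗ s(q) ⊗ t(m, q, s(k)) ⊗ t(p, k, q), m ⊗ m ⊗ p ⊗ p ⊗ q ⊗ q, s(s(k)))))
Apply R1:  consuming t(m, q, s(k));  x := s(k), z := m ⊗ p ⊗ s(q) ⊗ t(p, k, q)
The extension variable absorbs all remaining arguments, so the whole application is rewritten.
Giving:  s(s(t(p, m ⊗ m ⊗ p ⊗ p ⊗ q ⊗ q, s(s(k)))))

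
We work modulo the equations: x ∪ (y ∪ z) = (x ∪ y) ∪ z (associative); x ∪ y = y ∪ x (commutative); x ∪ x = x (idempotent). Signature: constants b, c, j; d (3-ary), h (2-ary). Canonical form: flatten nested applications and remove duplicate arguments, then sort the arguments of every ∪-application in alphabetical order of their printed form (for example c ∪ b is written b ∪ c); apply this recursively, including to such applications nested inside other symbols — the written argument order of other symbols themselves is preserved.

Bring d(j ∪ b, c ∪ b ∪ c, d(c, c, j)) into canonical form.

Work inside:  c ∪ b ∪ c
Deduplicate:  drop duplicate c
Sort:  b ∪ c
Rebuild:  d(b ∪ j, b ∪ c, d(c, c, j))

Answer: d(b ∪ j, b ∪ c, d(c, c, j))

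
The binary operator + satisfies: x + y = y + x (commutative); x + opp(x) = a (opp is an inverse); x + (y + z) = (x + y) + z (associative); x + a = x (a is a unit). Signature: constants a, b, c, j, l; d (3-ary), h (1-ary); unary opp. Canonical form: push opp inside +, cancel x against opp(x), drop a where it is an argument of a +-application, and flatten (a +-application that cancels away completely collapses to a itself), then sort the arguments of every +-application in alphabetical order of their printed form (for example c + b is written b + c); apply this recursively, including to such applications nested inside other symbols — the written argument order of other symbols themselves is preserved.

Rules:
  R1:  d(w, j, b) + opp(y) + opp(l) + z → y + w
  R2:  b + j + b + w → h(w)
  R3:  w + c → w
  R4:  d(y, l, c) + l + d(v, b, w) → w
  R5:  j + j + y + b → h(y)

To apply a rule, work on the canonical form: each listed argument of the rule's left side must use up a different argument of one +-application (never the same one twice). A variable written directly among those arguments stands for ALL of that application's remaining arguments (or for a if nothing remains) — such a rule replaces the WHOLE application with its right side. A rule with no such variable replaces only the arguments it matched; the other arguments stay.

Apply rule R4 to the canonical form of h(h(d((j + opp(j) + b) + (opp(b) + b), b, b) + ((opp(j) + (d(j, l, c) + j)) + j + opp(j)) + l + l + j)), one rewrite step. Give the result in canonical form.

Canonical form:  h(h(d(b, b, b) + d(j, l, c) + j + l + l))
R4 matches:  uses d(b, b, b), d(j, l, c), l;  v := b, w := b, y := j
New term:  h(h(b + j + l))

Answer: h(h(b + j + l))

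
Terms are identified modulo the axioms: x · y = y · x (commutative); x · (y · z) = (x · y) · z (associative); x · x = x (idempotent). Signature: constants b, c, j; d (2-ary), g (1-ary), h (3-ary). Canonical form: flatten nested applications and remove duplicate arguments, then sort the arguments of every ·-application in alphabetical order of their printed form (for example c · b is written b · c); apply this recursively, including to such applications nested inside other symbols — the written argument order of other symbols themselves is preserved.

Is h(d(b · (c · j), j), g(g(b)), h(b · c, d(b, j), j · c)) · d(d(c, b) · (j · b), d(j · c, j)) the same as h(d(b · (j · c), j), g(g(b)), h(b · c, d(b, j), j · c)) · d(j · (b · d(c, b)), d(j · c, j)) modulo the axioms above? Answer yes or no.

Answer: yes — both canonical forms are d(b · d(c, b) · j, d(c · j, j)) · h(d(b · c · j, j), g(g(b)), h(b · c, d(b, j), c · j))

Derivation:
Left:  h(d(b · (c · j), j), g(g(b)), h(b · c, d(b, j), j · c)) · d(d(c, b) · (j · b), d(j · c, j))
  Simplify inside:  h(d(b · (c · j), j), g(g(b)), h(b · c, d(b, j), j · c))  →  h(d(b · c · j, j), g(g(b)), h(b · c, d(b, j), c · j))
  Inside:  d(d(c, b) · (j · b), d(j · c, j))  →  d(b · d(c, b) · j, d(c · j, j))
  Order the arguments:  d(b · d(c, b) · j, d(c · j, j)) · h(d(b · c · j, j), g(g(b)), h(b · c, d(b, j), c · j))
Right:  h(d(b · (j · c), j), g(g(b)), h(b · c, d(b, j), j · c)) · d(j · (b · d(c, b)), d(j · c, j))
  Simplify inside:  h(d(b · (j · c), j), g(g(b)), h(b · c, d(b, j), j · c))  →  h(d(b · c · j, j), g(g(b)), h(b · c, d(b, j), c · j))
  Inside:  d(j · (b · d(c, b)), d(j · c, j))  →  d(b · d(c, b) · j, d(c · j, j))
  Sort arguments:  d(b · d(c, b) · j, d(c · j, j)) · h(d(b · c · j, j), g(g(b)), h(b · c, d(b, j), c · j))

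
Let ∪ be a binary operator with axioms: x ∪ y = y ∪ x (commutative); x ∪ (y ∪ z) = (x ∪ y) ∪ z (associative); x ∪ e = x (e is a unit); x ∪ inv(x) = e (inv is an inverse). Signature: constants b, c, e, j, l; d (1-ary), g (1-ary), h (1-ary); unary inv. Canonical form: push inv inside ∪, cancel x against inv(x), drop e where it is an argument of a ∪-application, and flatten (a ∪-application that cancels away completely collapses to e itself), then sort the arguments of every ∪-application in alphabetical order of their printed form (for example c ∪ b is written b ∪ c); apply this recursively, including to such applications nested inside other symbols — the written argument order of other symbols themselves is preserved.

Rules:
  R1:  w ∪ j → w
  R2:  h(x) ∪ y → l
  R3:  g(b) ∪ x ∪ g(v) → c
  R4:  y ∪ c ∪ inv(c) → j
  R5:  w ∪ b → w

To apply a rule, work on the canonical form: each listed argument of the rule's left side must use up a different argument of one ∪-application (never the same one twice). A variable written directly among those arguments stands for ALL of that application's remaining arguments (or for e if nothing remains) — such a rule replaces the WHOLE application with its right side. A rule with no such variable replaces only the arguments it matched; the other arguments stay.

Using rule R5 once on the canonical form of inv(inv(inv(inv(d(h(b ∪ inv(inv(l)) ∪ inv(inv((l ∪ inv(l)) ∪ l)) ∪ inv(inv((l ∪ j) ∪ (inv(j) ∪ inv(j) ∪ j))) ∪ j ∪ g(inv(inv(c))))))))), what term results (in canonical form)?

Canonical form:  d(h(b ∪ g(c) ∪ j ∪ l ∪ l ∪ l))
Apply R5:  consuming b;  w := g(c) ∪ j ∪ l ∪ l ∪ l
The variable takes the whole remainder — replace the entire application.
Result:  d(h(g(c) ∪ j ∪ l ∪ l ∪ l))

Answer: d(h(g(c) ∪ j ∪ l ∪ l ∪ l))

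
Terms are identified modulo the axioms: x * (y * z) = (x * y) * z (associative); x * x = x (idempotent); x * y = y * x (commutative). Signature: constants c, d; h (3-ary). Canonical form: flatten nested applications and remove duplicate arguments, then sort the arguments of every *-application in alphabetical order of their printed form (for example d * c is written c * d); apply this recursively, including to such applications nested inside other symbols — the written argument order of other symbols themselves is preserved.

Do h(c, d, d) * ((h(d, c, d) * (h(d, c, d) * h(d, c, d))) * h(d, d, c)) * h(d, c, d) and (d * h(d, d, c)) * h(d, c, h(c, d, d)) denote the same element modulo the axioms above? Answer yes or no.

Answer: no — h(c, d, d) * h(d, c, d) * h(d, d, c) vs d * h(d, c, h(c, d, d)) * h(d, d, c)

Derivation:
Left:  h(c, d, d) * ((h(d, c, d) * (h(d, c, d) * h(d, c, d))) * h(d, d, c)) * h(d, c, d)
  Un-nest:  h(c, d, d) * h(d, c, d) * h(d, c, d) * h(d, c, d) * h(d, d, c) * h(d, c, d)
  Deduplicate:  drop duplicate h(d, c, d), h(d, c, d), h(d, c, d)
  Order the arguments:  h(c, d, d) * h(d, c, d) * h(d, d, c)
Right:  (d * h(d, d, c)) * h(d, c, h(c, d, d))
  Un-nest:  d * h(d, d, c) * h(d, c, h(c, d, d))
  Sort arguments:  d * h(d, c, h(c, d, d)) * h(d, d, c)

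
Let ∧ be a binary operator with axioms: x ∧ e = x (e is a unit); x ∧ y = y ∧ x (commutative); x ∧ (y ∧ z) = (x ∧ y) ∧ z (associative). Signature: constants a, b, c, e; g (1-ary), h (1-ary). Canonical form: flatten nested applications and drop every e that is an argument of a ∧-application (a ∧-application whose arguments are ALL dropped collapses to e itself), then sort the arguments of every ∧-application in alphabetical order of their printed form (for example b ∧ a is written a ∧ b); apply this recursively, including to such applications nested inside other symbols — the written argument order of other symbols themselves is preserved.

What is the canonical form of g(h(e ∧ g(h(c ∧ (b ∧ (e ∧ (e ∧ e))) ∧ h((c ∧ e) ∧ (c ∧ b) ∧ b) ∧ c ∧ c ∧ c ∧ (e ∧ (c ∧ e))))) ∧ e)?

Work inside:  h(e ∧ g(h(c ∧ (b ∧ (e ∧ (e ∧ e))) ∧ h((c ∧ e) ∧ (c ∧ b) ∧ b) ∧ c ∧ c ∧ c ∧ (e ∧ (c ∧ e))))) ∧ e
Canonicalize subterm:  h(e ∧ g(h(c ∧ (b ∧ (e ∧ (e ∧ e))) ∧ h((c ∧ e) ∧ (c ∧ b) ∧ b) ∧ c ∧ c ∧ c ∧ (e ∧ (c ∧ e)))))  →  h(g(h(b ∧ c ∧ c ∧ c ∧ c ∧ c ∧ h(b ∧ b ∧ c ∧ c))))
Unit:  drop e
Sort:  h(g(h(b ∧ c ∧ c ∧ c ∧ c ∧ c ∧ h(b ∧ b ∧ c ∧ c))))
Put back:  g(h(g(h(b ∧ c ∧ c ∧ c ∧ c ∧ c ∧ h(b ∧ b ∧ c ∧ c)))))

Answer: g(h(g(h(b ∧ c ∧ c ∧ c ∧ c ∧ c ∧ h(b ∧ b ∧ c ∧ c)))))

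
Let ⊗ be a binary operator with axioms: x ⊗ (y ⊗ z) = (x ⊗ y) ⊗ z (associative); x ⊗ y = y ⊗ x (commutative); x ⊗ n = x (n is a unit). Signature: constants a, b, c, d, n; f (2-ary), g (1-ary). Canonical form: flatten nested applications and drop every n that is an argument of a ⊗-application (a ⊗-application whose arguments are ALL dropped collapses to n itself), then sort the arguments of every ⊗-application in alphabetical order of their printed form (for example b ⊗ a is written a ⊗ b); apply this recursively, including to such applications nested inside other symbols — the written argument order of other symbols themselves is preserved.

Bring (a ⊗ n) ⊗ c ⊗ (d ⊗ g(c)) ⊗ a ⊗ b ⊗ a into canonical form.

Flatten:  a ⊗ n ⊗ c ⊗ d ⊗ g(c) ⊗ a ⊗ b ⊗ a
Drop the unit:  drop n
Sort arguments:  a ⊗ a ⊗ a ⊗ b ⊗ c ⊗ d ⊗ g(c)

Answer: a ⊗ a ⊗ a ⊗ b ⊗ c ⊗ d ⊗ g(c)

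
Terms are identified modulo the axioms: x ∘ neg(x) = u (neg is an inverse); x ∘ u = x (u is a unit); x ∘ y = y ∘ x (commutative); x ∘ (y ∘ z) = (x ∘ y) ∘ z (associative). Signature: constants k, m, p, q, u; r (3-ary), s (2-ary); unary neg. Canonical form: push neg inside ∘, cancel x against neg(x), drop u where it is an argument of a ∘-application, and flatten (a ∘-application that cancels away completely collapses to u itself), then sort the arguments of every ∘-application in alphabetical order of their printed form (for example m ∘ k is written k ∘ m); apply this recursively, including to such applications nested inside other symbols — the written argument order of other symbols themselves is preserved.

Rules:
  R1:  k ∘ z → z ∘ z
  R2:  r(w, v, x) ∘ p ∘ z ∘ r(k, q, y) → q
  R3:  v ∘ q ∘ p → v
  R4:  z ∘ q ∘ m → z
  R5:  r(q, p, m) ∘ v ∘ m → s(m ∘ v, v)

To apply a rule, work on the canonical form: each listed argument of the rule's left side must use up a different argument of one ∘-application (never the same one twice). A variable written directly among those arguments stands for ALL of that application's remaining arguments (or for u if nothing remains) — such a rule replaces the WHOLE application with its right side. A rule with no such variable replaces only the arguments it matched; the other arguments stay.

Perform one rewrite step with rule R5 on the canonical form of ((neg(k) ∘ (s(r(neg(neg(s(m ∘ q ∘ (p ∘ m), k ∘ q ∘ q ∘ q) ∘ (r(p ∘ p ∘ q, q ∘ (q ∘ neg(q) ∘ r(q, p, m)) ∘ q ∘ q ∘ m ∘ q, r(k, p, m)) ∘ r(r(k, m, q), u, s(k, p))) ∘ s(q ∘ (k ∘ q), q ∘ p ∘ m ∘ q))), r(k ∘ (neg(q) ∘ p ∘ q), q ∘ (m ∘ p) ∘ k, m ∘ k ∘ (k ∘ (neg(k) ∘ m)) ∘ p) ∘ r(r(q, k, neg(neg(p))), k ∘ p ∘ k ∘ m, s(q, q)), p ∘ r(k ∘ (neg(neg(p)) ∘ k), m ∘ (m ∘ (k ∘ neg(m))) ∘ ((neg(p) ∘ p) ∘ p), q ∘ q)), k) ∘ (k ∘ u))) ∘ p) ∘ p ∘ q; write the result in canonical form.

Answer: p ∘ p ∘ q ∘ s(r(r(p ∘ p ∘ q, s(m ∘ q ∘ q ∘ q ∘ q, q ∘ q ∘ q ∘ q), r(k, p, m)) ∘ r(r(k, m, q), u, s(k, p)) ∘ s(k ∘ q ∘ q, m ∘ p ∘ q ∘ q) ∘ s(m ∘ m ∘ p ∘ q, k ∘ q ∘ q ∘ q), r(k ∘ p, k ∘ m ∘ p ∘ q, k ∘ m ∘ m ∘ p) ∘ r(r(q, k, p), k ∘ k ∘ m ∘ p, s(q, q)), p ∘ r(k ∘ k ∘ p, k ∘ m ∘ p, q ∘ q)), k)

Derivation:
Canonical form:  p ∘ p ∘ q ∘ s(r(r(p ∘ p ∘ q, m ∘ q ∘ q ∘ q ∘ q ∘ r(q, p, m), r(k, p, m)) ∘ r(r(k, m, q), u, s(k, p)) ∘ s(k ∘ q ∘ q, m ∘ p ∘ q ∘ q) ∘ s(m ∘ m ∘ p ∘ q, k ∘ q ∘ q ∘ q), r(k ∘ p, k ∘ m ∘ p ∘ q, k ∘ m ∘ m ∘ p) ∘ r(r(q, k, p), k ∘ k ∘ m ∘ p, s(q, q)), p ∘ r(k ∘ k ∘ p, k ∘ m ∘ p, q ∘ q)), k)
R5 matches:  uses m, r(q, p, m);  v := q ∘ q ∘ q ∘ q
Every leftover argument binds to the variable; the entire application is replaced.
New term:  p ∘ p ∘ q ∘ s(r(r(p ∘ p ∘ q, s(m ∘ q ∘ q ∘ q ∘ q, q ∘ q ∘ q ∘ q), r(k, p, m)) ∘ r(r(k, m, q), u, s(k, p)) ∘ s(k ∘ q ∘ q, m ∘ p ∘ q ∘ q) ∘ s(m ∘ m ∘ p ∘ q, k ∘ q ∘ q ∘ q), r(k ∘ p, k ∘ m ∘ p ∘ q, k ∘ m ∘ m ∘ p) ∘ r(r(q, k, p), k ∘ k ∘ m ∘ p, s(q, q)), p ∘ r(k ∘ k ∘ p, k ∘ m ∘ p, q ∘ q)), k)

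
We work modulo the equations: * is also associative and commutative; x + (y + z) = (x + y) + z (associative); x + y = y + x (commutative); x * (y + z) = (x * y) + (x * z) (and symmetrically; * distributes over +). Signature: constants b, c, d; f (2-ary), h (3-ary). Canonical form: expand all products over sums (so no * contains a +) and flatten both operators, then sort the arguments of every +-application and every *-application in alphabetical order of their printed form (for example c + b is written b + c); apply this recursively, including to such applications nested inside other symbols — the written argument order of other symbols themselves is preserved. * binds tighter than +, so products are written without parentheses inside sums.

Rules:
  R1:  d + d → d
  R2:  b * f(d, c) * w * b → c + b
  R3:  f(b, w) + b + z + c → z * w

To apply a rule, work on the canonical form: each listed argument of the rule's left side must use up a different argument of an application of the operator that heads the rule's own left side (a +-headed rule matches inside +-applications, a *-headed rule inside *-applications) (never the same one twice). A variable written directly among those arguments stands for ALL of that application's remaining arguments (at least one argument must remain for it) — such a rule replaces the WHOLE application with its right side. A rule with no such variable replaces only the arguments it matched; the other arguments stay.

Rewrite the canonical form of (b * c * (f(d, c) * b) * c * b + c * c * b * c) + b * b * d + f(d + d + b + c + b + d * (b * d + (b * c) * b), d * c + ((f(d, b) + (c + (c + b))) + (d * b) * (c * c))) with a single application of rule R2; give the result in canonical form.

Canonical form:  b * b * b * c * c * f(d, c) + b * b * d + b * c * c * c + f(b + b + b * b * c * d + b * d * d + c + d + d, b + b * c * c * d + c + c + c * d + f(d, b))
Apply R2:  consuming b, b, f(d, c);  w := b * c * c
Every leftover argument binds to the variable; the entire application is replaced.
Result:  b + b * b * d + b * c * c * c + c + f(b + b + b * b * c * d + b * d * d + c + d + d, b + b * c * c * d + c + c + c * d + f(d, b))

Answer: b + b * b * d + b * c * c * c + c + f(b + b + b * b * c * d + b * d * d + c + d + d, b + b * c * c * d + c + c + c * d + f(d, b))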